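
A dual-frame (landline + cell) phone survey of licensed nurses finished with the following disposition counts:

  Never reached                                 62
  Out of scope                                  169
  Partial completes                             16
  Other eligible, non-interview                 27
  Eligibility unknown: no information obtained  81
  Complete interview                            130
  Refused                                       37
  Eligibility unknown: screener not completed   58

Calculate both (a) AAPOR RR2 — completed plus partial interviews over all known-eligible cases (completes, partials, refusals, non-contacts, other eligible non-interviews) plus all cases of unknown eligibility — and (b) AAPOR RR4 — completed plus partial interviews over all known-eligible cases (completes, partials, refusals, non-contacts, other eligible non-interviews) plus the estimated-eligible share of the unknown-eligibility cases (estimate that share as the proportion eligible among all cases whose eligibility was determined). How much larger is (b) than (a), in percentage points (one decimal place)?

5.3

Unknown if eligible = 58 + 81 = 139
Numerator → 130 + 16 = 146
Denominator → 130 + 16 + 37 + 62 + 27 + 139 = 411
RR2 = 146 / 411 = 0.3552
Determined eligible → 130 + 16 + 37 + 62 + 27 = 272
e = 272 / (272 + 169) = 272 / 441 = 0.6168
e × U → 0.6168 × 139 = 85.74
Denominator → 272 + 85.74 = 357.74
RR4 = 146 / 357.74 = 0.4081
Difference = 40.81 − 35.52 = 5.29 percentage points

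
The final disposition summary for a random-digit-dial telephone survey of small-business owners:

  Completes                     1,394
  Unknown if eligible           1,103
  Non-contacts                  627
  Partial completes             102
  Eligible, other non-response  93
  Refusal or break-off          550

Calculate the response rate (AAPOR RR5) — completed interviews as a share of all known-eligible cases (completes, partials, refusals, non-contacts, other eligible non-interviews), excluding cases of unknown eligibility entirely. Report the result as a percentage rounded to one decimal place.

50.4%

Numerator: 1394
Denominator: 1394 + 102 + 550 + 627 + 93 = 2766
RR5 = 1394 / 2766 = 0.5040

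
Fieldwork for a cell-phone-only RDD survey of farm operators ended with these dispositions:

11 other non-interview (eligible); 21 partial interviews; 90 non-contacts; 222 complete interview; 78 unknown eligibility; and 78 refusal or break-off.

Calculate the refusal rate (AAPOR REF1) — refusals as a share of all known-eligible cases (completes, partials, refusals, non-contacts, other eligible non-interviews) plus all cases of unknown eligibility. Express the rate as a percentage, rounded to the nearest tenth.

15.6%

Top = 78
Denominator = 222 + 21 + 78 + 90 + 11 + 78 = 500
REF1 = 78 / 500 = 0.1560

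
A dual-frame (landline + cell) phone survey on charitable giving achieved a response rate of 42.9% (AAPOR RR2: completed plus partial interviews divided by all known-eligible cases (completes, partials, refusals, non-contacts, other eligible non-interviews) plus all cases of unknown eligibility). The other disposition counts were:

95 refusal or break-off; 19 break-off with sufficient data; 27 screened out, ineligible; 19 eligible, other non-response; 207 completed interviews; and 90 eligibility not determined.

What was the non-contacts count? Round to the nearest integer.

Numerator = 207 + 19 = 226
RR2 = 226 / D = 0.429
D = 226 / 0.429 = 526.8
Other denominator terms total 430
non-contacts = 526.8 − 430 ≈ 97

97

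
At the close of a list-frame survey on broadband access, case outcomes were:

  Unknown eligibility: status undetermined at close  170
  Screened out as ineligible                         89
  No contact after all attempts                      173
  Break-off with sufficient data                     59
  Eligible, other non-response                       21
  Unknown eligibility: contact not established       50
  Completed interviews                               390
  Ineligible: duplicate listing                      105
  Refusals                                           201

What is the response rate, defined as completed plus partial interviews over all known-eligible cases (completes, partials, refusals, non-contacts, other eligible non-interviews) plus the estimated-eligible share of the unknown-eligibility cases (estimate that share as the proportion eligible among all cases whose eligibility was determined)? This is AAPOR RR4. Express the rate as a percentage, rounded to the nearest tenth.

43.9%

Unknown eligibility = 50 + 170 = 220
Not eligible = 89 + 105 = 194
Num: 390 + 59 = 449
Eligible (known): 390 + 59 + 201 + 173 + 21 = 844
e = 844 / (844 + 194) = 844 / 1038 = 0.8131
e × U: 0.8131 × 220 = 178.88
Base: 844 + 178.88 = 1022.88
RR4 = 449 / 1022.88 = 0.4390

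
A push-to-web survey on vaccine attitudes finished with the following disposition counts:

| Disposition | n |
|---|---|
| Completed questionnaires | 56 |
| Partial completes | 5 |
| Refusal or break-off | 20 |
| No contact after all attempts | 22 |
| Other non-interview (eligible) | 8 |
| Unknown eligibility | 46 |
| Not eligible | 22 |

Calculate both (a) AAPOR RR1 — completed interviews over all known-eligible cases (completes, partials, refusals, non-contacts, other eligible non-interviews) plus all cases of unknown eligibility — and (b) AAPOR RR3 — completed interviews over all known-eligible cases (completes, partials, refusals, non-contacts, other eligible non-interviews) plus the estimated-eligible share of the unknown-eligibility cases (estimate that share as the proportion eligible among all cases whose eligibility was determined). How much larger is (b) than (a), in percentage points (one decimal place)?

Numerator = 56
Denominator = 56 + 5 + 20 + 22 + 8 + 46 = 157
RR1 = 56 / 157 = 0.3567
Eligible (known) = 56 + 5 + 20 + 22 + 8 = 111
e = 111 / (111 + 22) = 111 / 133 = 0.8346
e × U = 0.8346 × 46 = 38.39
Denominator = 111 + 38.39 = 149.39
RR3 = 56 / 149.39 = 0.3749
Difference = 37.49 − 35.67 = 1.82 percentage points

1.8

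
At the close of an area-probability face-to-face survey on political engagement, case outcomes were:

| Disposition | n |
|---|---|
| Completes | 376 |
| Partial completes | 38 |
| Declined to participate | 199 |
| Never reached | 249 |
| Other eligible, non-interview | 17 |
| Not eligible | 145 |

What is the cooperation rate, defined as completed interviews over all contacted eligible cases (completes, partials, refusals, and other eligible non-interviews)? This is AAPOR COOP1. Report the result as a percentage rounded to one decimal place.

59.7%

Top → 376
Denominator → 376 + 38 + 199 + 17 = 630
COOP1 = 376 / 630 = 0.5968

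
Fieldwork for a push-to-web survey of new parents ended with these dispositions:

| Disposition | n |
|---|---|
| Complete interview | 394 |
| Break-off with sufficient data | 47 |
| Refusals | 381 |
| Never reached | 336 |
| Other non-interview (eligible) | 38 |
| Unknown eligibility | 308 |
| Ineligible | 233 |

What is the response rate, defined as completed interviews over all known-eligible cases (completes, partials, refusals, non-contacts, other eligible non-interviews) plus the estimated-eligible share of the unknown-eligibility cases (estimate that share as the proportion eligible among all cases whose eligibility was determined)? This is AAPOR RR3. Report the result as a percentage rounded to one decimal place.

Num → 394
Known eligible → 394 + 47 + 381 + 336 + 38 = 1196
e = 1196 / (1196 + 233) = 1196 / 1429 = 0.8369
Eligible share of unknowns → 0.8369 × 308 = 257.77
Base → 1196 + 257.77 = 1453.77
RR3 = 394 / 1453.77 = 0.2710

27.1%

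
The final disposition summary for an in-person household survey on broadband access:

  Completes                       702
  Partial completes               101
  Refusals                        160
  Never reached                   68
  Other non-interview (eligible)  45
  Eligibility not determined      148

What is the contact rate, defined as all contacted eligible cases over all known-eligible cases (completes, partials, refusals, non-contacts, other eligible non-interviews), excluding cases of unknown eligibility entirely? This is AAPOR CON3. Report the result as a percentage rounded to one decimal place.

Top = 702 + 101 + 160 + 45 = 1008
Denominator = 702 + 101 + 160 + 68 + 45 = 1076
CON3 = 1008 / 1076 = 0.9368

93.7%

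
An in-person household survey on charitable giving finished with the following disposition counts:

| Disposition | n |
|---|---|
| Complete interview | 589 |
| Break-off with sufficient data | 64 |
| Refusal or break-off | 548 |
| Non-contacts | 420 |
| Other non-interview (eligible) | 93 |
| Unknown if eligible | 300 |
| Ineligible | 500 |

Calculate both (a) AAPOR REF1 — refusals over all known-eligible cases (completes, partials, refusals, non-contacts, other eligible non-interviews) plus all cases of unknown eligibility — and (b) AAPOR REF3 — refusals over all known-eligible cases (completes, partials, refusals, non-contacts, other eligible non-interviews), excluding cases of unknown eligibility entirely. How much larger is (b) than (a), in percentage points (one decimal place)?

Top → 548
Base → 589 + 64 + 548 + 420 + 93 + 300 = 2014
REF1 = 548 / 2014 = 0.2721
Base → 589 + 64 + 548 + 420 + 93 = 1714
REF3 = 548 / 1714 = 0.3197
Difference = 31.97 − 27.21 = 4.76 percentage points

4.8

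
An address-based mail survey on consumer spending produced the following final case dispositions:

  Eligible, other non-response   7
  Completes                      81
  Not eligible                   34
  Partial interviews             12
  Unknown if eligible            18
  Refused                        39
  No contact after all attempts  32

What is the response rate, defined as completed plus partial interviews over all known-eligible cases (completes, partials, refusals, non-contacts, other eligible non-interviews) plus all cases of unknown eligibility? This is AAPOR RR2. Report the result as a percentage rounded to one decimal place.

49.2%

Top → 81 + 12 = 93
Base → 81 + 12 + 39 + 32 + 7 + 18 = 189
RR2 = 93 / 189 = 0.4921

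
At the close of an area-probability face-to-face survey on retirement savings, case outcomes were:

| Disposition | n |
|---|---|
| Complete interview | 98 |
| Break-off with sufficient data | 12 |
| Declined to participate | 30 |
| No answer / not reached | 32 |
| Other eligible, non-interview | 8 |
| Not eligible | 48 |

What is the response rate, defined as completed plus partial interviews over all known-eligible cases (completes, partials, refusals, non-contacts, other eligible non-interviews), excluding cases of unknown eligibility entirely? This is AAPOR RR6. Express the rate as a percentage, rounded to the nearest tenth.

61.1%

Num → 98 + 12 = 110
Denom → 98 + 12 + 30 + 32 + 8 = 180
RR6 = 110 / 180 = 0.6111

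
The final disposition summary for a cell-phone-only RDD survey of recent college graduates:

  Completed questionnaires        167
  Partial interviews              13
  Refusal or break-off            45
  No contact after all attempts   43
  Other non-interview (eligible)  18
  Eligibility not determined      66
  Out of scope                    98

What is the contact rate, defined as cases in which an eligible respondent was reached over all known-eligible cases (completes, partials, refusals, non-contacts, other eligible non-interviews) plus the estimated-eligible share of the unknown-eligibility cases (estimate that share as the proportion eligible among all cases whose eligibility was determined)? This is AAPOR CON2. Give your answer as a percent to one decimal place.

Numerator = 167 + 13 + 45 + 18 = 243
Known eligible = 167 + 13 + 45 + 43 + 18 = 286
e = 286 / (286 + 98) = 286 / 384 = 0.7448
Estimated eligible among unknowns = 0.7448 × 66 = 49.16
Denominator = 286 + 49.16 = 335.16
CON2 = 243 / 335.16 = 0.7250

72.5%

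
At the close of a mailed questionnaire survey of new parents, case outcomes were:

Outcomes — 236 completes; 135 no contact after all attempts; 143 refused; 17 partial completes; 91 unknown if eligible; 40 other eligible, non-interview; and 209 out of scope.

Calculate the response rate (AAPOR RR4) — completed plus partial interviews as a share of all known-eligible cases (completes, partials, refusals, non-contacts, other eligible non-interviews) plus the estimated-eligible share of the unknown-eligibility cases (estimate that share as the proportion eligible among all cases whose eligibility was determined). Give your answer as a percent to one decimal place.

39.7%

Numerator = 236 + 17 = 253
Determined eligible = 236 + 17 + 143 + 135 + 40 = 571
e = 571 / (571 + 209) = 571 / 780 = 0.7321
Estimated eligible among unknowns = 0.7321 × 91 = 66.62
Denominator = 571 + 66.62 = 637.62
RR4 = 253 / 637.62 = 0.3968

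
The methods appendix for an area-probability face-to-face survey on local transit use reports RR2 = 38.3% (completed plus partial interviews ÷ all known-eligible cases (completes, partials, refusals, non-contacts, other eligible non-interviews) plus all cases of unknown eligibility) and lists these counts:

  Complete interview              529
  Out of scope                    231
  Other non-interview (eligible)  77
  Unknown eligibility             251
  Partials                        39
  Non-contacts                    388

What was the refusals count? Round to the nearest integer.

199

Numerator: 529 + 39 = 568
RR2 = 568 / D = 0.383
D = 568 / 0.383 = 1483.0
Other denominator terms total 1284
refusals = 1483.0 − 1284 ≈ 199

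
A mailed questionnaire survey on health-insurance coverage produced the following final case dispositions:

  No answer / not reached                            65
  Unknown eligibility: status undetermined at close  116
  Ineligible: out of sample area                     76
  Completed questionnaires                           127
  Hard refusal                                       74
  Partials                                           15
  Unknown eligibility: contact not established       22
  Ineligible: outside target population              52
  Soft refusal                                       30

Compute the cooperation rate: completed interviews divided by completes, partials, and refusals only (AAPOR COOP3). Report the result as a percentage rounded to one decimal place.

Refusal or break-off = 74 + 30 = 104
Unknown if eligible = 22 + 116 = 138
Not eligible = 52 + 76 = 128
Numerator → 127
Base → 127 + 15 + 104 = 246
COOP3 = 127 / 246 = 0.5163

51.6%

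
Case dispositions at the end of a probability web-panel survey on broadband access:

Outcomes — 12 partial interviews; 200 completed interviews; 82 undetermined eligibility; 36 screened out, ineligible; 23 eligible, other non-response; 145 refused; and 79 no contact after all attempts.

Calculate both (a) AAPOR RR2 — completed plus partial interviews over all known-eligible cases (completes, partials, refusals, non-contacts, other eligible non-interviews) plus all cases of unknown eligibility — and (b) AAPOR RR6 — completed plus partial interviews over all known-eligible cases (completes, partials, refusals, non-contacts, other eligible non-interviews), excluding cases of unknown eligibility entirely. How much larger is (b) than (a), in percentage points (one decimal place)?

Num: 200 + 12 = 212
Denominator: 200 + 12 + 145 + 79 + 23 + 82 = 541
RR2 = 212 / 541 = 0.3919
Denominator: 200 + 12 + 145 + 79 + 23 = 459
RR6 = 212 / 459 = 0.4619
Difference = 46.19 − 39.19 = 7.00 percentage points

7.0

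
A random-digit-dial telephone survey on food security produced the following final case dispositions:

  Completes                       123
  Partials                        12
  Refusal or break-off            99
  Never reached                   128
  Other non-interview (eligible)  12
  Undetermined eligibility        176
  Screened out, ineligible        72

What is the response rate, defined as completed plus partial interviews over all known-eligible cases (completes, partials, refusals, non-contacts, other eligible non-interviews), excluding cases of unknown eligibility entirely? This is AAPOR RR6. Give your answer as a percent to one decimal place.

36.1%

Top = 123 + 12 = 135
Denominator = 123 + 12 + 99 + 128 + 12 = 374
RR6 = 135 / 374 = 0.3610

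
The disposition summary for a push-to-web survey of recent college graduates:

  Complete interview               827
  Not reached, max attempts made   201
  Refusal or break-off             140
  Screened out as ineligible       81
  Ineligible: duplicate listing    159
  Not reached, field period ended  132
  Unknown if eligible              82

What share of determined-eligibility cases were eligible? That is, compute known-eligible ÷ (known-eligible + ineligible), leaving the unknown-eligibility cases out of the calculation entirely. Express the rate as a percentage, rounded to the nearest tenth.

84.4%

Non-contacts = 132 + 201 = 333
Out of scope = 81 + 159 = 240
Determined eligible → 827 + 140 + 333 = 1300
e = 1300 / (1300 + 240) = 1300 / 1540 = 0.8442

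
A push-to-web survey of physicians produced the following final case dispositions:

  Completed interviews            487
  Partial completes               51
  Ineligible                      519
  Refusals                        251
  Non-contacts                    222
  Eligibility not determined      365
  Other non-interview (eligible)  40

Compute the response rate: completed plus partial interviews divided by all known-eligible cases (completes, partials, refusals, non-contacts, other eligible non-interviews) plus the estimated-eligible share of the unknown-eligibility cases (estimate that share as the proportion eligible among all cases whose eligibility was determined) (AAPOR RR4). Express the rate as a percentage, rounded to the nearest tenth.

41.5%

Num = 487 + 51 = 538
Known eligible = 487 + 51 + 251 + 222 + 40 = 1051
e = 1051 / (1051 + 519) = 1051 / 1570 = 0.6694
Estimated eligible among unknowns = 0.6694 × 365 = 244.33
Denom = 1051 + 244.33 = 1295.33
RR4 = 538 / 1295.33 = 0.4153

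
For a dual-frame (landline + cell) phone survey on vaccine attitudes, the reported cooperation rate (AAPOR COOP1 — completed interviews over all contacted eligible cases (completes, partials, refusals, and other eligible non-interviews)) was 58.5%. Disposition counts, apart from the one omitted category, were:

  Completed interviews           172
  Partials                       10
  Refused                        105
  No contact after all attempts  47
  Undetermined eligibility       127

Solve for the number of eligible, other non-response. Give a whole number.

COOP1 = 172 / D = 0.585
D = 172 / 0.585 = 294.0
Rest of base = 287
eligible, other non-response = 294.0 − 287 ≈ 7

7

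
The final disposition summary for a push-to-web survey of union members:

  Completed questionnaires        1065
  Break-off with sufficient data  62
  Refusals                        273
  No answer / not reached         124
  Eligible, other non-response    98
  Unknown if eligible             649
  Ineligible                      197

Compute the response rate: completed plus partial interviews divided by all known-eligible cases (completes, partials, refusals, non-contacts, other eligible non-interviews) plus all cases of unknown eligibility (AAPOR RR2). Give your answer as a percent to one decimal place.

49.6%

Numerator → 1065 + 62 = 1127
Base → 1065 + 62 + 273 + 124 + 98 + 649 = 2271
RR2 = 1127 / 2271 = 0.4963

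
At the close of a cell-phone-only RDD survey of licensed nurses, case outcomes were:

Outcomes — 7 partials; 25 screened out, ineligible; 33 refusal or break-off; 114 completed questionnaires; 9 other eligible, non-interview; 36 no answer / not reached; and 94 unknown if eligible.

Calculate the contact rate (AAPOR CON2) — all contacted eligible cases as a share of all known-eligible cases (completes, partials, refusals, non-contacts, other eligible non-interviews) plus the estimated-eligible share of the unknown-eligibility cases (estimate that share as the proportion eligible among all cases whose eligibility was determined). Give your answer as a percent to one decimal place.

Numerator = 114 + 7 + 33 + 9 = 163
Known eligible = 114 + 7 + 33 + 36 + 9 = 199
e = 199 / (199 + 25) = 199 / 224 = 0.8884
e × U = 0.8884 × 94 = 83.51
Denom = 199 + 83.51 = 282.51
CON2 = 163 / 282.51 = 0.5770

57.7%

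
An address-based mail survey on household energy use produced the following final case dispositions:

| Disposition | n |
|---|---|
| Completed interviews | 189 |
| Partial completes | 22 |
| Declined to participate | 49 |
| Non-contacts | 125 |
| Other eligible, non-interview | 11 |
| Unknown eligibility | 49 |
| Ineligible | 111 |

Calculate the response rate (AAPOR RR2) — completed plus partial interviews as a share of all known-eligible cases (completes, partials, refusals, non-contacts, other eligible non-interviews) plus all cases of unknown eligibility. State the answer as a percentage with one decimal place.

Top = 189 + 22 = 211
Base = 189 + 22 + 49 + 125 + 11 + 49 = 445
RR2 = 211 / 445 = 0.4742

47.4%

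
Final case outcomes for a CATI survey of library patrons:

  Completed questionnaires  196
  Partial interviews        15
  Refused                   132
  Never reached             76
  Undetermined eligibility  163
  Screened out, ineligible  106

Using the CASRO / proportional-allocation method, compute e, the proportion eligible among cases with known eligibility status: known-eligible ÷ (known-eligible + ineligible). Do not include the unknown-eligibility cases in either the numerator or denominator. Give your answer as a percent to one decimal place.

79.8%

Eligible (known) → 196 + 15 + 132 + 76 = 419
e = 419 / (419 + 106) = 419 / 525 = 0.7981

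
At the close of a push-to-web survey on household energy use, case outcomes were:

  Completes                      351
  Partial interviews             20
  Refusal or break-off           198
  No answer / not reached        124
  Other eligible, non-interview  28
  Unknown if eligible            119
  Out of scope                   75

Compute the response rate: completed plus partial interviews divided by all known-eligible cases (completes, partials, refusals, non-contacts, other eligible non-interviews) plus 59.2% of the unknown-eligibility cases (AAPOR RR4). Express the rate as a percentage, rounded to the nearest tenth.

46.9%

Numerator: 351 + 20 = 371
Eligible (known): 351 + 20 + 198 + 124 + 28 = 721
Eligible share of unknowns: 0.5920 × 119 = 70.45
Denom: 721 + 70.45 = 791.45
RR4 = 371 / 791.45 = 0.4688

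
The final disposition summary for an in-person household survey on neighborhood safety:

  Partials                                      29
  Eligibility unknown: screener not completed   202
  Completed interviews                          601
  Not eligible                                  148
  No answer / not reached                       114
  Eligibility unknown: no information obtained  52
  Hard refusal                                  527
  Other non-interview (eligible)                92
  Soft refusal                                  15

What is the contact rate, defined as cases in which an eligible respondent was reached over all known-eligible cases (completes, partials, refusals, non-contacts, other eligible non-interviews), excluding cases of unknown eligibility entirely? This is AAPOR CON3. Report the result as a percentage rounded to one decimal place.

Refusals = 527 + 15 = 542
Undetermined eligibility = 202 + 52 = 254
Num → 601 + 29 + 542 + 92 = 1264
Denom → 601 + 29 + 542 + 114 + 92 = 1378
CON3 = 1264 / 1378 = 0.9173

91.7%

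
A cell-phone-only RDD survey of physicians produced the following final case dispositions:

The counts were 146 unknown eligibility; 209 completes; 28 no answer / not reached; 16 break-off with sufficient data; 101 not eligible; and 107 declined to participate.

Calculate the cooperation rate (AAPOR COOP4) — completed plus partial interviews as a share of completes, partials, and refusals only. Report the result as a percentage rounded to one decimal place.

Numerator → 209 + 16 = 225
Denom → 209 + 16 + 107 = 332
COOP4 = 225 / 332 = 0.6777

67.8%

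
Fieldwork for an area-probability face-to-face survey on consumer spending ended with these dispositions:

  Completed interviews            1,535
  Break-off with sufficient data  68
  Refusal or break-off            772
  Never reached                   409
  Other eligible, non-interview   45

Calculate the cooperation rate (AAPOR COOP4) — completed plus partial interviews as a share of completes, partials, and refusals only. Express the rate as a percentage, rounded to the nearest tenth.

Numerator = 1535 + 68 = 1603
Denominator = 1535 + 68 + 772 = 2375
COOP4 = 1603 / 2375 = 0.6749

67.5%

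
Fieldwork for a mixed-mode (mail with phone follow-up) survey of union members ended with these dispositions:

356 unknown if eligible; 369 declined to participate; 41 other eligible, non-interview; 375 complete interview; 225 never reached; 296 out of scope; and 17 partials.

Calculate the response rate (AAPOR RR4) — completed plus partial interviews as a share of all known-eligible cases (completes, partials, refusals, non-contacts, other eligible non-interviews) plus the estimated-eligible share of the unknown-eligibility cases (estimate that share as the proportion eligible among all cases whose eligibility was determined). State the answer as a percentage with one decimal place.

Top: 375 + 17 = 392
Known eligible: 375 + 17 + 369 + 225 + 41 = 1027
e = 1027 / (1027 + 296) = 1027 / 1323 = 0.7763
e × U: 0.7763 × 356 = 276.36
Denom: 1027 + 276.36 = 1303.36
RR4 = 392 / 1303.36 = 0.3008

30.1%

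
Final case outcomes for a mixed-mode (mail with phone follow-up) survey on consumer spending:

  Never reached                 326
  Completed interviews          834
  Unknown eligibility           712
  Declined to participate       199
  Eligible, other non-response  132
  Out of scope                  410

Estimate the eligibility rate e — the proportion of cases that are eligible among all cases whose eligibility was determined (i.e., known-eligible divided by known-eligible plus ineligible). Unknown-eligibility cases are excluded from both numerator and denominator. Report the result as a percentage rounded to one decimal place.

78.4%

Determined eligible: 834 + 199 + 326 + 132 = 1491
e = 1491 / (1491 + 410) = 1491 / 1901 = 0.7843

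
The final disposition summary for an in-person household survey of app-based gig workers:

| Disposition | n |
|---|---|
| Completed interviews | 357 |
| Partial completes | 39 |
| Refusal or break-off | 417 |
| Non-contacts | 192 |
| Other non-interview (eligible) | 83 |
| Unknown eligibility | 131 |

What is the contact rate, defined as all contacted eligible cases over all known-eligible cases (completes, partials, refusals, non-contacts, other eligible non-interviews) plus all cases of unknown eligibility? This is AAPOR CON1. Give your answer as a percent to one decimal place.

Top = 357 + 39 + 417 + 83 = 896
Denom = 357 + 39 + 417 + 192 + 83 + 131 = 1219
CON1 = 896 / 1219 = 0.7350

73.5%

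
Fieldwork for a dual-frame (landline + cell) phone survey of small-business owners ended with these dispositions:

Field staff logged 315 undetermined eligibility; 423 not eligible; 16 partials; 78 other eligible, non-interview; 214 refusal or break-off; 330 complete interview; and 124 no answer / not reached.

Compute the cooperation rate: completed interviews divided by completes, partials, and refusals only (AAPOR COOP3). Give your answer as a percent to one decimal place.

Numerator = 330
Denominator = 330 + 16 + 214 = 560
COOP3 = 330 / 560 = 0.5893

58.9%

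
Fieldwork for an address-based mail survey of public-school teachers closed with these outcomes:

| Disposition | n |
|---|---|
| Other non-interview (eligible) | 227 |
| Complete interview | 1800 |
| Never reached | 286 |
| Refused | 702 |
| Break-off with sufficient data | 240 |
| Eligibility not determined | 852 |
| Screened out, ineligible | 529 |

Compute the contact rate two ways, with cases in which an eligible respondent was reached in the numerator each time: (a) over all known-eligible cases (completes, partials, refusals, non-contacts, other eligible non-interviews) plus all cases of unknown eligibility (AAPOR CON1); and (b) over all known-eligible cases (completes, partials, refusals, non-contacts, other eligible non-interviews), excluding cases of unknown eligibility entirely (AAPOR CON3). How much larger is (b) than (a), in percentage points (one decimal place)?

18.9

Top → 1800 + 240 + 702 + 227 = 2969
Denom → 1800 + 240 + 702 + 286 + 227 + 852 = 4107
CON1 = 2969 / 4107 = 0.7229
Denom → 1800 + 240 + 702 + 286 + 227 = 3255
CON3 = 2969 / 3255 = 0.9121
Difference = 91.21 − 72.29 = 18.92 percentage points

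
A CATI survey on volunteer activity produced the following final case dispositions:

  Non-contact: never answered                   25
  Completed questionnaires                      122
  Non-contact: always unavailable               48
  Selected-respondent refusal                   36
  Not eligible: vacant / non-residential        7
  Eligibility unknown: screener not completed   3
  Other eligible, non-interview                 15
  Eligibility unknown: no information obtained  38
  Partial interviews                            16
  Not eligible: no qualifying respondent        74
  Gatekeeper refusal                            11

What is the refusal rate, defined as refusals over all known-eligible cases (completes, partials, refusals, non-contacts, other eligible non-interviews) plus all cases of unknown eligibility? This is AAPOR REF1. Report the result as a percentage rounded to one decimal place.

15.0%

Refused = 11 + 36 = 47
Non-contacts = 25 + 48 = 73
Undetermined eligibility = 3 + 38 = 41
Screened out, ineligible = 74 + 7 = 81
Numerator = 47
Denom = 122 + 16 + 47 + 73 + 15 + 41 = 314
REF1 = 47 / 314 = 0.1497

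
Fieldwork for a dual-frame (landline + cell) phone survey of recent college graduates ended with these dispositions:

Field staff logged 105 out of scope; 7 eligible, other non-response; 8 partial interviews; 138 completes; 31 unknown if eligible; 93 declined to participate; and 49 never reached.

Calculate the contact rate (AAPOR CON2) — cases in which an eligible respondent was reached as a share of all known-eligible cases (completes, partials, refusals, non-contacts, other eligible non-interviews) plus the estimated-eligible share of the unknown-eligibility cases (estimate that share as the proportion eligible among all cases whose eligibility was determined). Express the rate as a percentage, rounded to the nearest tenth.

77.4%

Top → 138 + 8 + 93 + 7 = 246
Determined eligible → 138 + 8 + 93 + 49 + 7 = 295
e = 295 / (295 + 105) = 295 / 400 = 0.7375
Estimated eligible among unknowns → 0.7375 × 31 = 22.86
Denom → 295 + 22.86 = 317.86
CON2 = 246 / 317.86 = 0.7739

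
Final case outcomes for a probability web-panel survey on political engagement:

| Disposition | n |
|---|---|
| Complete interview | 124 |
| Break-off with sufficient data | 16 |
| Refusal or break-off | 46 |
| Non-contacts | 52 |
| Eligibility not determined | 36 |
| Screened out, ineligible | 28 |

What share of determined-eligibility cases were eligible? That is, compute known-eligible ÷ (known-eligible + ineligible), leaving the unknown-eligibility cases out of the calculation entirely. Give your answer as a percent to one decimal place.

89.5%

Eligible (known) = 124 + 16 + 46 + 52 = 238
e = 238 / (238 + 28) = 238 / 266 = 0.8947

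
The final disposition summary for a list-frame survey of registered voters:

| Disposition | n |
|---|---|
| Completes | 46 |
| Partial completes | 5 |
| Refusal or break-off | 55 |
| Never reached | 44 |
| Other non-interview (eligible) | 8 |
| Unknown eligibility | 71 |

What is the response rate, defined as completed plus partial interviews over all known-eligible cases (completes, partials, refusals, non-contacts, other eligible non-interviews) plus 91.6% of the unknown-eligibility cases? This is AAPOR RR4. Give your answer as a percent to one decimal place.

Top: 46 + 5 = 51
Determined eligible: 46 + 5 + 55 + 44 + 8 = 158
e × U: 0.9160 × 71 = 65.04
Base: 158 + 65.04 = 223.04
RR4 = 51 / 223.04 = 0.2287

22.9%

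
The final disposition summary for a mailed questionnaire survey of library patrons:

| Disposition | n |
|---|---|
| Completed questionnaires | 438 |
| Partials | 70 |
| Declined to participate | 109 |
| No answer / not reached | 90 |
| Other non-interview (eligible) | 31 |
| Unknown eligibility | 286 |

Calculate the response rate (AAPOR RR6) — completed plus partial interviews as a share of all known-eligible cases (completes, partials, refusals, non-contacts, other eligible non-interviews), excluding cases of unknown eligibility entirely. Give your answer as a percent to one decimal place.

Top → 438 + 70 = 508
Denominator → 438 + 70 + 109 + 90 + 31 = 738
RR6 = 508 / 738 = 0.6883

68.8%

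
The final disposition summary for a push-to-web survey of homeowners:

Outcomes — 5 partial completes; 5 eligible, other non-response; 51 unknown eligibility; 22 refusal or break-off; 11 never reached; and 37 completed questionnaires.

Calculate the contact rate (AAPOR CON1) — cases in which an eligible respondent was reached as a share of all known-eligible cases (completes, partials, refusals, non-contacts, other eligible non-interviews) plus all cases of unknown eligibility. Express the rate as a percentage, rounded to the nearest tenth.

Numerator = 37 + 5 + 22 + 5 = 69
Denominator = 37 + 5 + 22 + 11 + 5 + 51 = 131
CON1 = 69 / 131 = 0.5267

52.7%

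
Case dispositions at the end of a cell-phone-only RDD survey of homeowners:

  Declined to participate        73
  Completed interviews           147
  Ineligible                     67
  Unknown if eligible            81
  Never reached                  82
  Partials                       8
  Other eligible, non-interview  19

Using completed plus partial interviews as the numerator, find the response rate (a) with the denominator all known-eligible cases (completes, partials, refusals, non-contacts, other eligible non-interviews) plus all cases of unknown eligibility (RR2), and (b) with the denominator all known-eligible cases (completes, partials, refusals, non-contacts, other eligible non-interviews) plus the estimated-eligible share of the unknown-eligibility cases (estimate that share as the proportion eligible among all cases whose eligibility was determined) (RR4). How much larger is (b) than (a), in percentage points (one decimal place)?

1.3

Numerator: 147 + 8 = 155
Base: 147 + 8 + 73 + 82 + 19 + 81 = 410
RR2 = 155 / 410 = 0.3780
Known eligible: 147 + 8 + 73 + 82 + 19 = 329
e = 329 / (329 + 67) = 329 / 396 = 0.8308
e × U: 0.8308 × 81 = 67.29
Base: 329 + 67.29 = 396.29
RR4 = 155 / 396.29 = 0.3911
Difference = 39.11 − 37.80 = 1.31 percentage points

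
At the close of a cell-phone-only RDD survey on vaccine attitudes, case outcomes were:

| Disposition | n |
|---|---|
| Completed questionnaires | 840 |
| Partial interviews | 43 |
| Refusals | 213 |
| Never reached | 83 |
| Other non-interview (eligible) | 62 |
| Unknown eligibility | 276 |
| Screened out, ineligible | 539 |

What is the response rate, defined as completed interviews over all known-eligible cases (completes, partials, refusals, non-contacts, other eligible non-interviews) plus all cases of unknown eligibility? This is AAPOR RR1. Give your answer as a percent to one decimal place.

Top = 840
Denom = 840 + 43 + 213 + 83 + 62 + 276 = 1517
RR1 = 840 / 1517 = 0.5537

55.4%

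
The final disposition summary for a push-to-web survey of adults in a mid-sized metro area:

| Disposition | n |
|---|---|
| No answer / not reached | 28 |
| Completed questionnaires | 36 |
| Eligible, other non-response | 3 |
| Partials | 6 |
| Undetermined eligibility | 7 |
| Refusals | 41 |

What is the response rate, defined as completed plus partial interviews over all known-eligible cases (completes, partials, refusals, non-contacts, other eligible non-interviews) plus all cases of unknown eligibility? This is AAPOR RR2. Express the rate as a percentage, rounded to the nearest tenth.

34.7%

Top = 36 + 6 = 42
Denominator = 36 + 6 + 41 + 28 + 3 + 7 = 121
RR2 = 42 / 121 = 0.3471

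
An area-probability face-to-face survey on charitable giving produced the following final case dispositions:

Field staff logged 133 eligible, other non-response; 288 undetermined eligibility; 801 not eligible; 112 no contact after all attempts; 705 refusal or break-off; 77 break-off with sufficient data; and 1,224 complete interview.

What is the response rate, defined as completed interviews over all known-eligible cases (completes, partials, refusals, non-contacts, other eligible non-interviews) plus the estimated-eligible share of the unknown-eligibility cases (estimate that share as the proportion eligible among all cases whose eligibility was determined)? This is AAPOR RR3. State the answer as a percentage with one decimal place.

Num: 1224
Known eligible: 1224 + 77 + 705 + 112 + 133 = 2251
e = 2251 / (2251 + 801) = 2251 / 3052 = 0.7375
Eligible share of unknowns: 0.7375 × 288 = 212.40
Base: 2251 + 212.40 = 2463.40
RR3 = 1224 / 2463.40 = 0.4969

49.7%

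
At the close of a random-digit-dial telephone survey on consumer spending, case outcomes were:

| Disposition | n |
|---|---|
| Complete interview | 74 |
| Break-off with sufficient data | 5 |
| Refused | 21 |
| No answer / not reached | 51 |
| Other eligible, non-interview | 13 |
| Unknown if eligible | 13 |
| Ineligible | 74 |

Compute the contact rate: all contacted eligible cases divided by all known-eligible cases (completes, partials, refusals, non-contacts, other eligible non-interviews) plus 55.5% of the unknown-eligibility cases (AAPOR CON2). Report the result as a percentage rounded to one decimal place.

Numerator = 74 + 5 + 21 + 13 = 113
Determined eligible = 74 + 5 + 21 + 51 + 13 = 164
Estimated eligible among unknowns = 0.5550 × 13 = 7.22
Denom = 164 + 7.22 = 171.22
CON2 = 113 / 171.22 = 0.6600

66.0%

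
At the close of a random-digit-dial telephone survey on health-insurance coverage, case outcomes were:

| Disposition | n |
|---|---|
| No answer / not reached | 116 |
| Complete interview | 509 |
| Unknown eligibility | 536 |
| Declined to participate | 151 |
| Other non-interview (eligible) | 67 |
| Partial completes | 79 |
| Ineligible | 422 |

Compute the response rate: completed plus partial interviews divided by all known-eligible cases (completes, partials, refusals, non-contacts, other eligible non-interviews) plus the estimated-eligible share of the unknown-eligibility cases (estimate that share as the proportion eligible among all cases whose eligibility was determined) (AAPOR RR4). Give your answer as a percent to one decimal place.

45.6%

Top → 509 + 79 = 588
Eligible (known) → 509 + 79 + 151 + 116 + 67 = 922
e = 922 / (922 + 422) = 922 / 1344 = 0.6860
Eligible share of unknowns → 0.6860 × 536 = 367.70
Base → 922 + 367.70 = 1289.70
RR4 = 588 / 1289.70 = 0.4559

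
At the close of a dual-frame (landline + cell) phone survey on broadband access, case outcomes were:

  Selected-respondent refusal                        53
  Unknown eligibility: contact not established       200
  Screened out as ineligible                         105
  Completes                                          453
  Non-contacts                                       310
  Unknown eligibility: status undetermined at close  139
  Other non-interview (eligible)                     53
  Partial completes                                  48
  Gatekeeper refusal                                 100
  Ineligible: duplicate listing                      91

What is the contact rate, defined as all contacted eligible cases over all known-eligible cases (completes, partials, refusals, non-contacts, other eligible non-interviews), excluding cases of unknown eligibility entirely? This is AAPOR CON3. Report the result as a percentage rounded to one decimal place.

69.5%

Declined to participate = 100 + 53 = 153
Unknown if eligible = 200 + 139 = 339
Out of scope = 105 + 91 = 196
Num = 453 + 48 + 153 + 53 = 707
Denominator = 453 + 48 + 153 + 310 + 53 = 1017
CON3 = 707 / 1017 = 0.6952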